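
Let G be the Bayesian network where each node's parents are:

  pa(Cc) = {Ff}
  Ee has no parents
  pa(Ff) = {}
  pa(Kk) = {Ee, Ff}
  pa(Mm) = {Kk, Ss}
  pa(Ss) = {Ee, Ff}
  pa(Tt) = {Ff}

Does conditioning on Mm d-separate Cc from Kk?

No

Enumerating the 3 paths from Cc to Kk and testing each for blocking by {Mm}:
  1. Cc ← Ff → Ss ← Ee → Kk — Ff:fork[open]; Ss:collider[open]; Ee:fork[open] ⇒ active
  2. Cc ← Ff → Ss → Mm ← Kk — Ff:fork[open]; Ss:chain[open]; Mm:collider[open] ⇒ active
  3. Cc ← Ff → Kk — Ff:fork[open] ⇒ active
Since the path Cc ← Ff → Ss ← Ee → Kk is active, Cc and Kk are not d-separated given {Mm}.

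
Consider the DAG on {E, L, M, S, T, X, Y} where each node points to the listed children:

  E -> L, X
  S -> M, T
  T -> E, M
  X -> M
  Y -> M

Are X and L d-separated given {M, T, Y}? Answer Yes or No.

No

3 paths connect X and L; each must be blocked for d-separation to hold:
Path 1: X ← E → L
  E is a fork and E is not conditioned on — no node blocks this path, so it is active.
Path 2: X → M ← T → E → L
  T is a fork here and T is conditioned on, so the path is blocked at T.
Path 3: X → M ← S → T → E → L
  T is a chain here and T is conditioned on, so the path is blocked at T.
Since the path X ← E → L is active, X and L are not d-separated given {M, T, Y}.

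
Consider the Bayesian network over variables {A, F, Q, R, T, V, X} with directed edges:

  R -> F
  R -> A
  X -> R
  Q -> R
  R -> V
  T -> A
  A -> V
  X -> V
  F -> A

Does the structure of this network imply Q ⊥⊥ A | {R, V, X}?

Enumerating the 4 paths from Q to A and testing each for blocking by {R, V, X}:
Path 1: Q → R → V ← A
  R is a chain here and R is conditioned on, so the path is blocked at R.
Path 2: Q → R → A
  R is a chain here and R is conditioned on, so the path is blocked at R.
Path 3: Q → R ← X → V ← A
  X is a fork here and X is conditioned on, so the path is blocked at X.
Path 4: Q → R → F → A
  R is a chain here and R is conditioned on, so the path is blocked at R.
All paths are blocked; Q ⊥ A | {R, V, X} holds.

Yes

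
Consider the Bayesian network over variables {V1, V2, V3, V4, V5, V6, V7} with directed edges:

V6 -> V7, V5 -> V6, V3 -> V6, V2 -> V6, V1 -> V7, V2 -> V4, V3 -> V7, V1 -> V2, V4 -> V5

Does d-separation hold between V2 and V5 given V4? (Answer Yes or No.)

4 paths connect V2 and V5; each must be blocked for d-separation to hold:
  1. V2 → V6 ← V5 — V6:collider[blocks] ⇒ blocked
  2. V2 → V4 → V5 — V4:chain[blocks] ⇒ blocked
  3. V2 ← V1 → V7 ← V3 → V6 ← V5 — V1:fork[open]; V7:collider[blocks]; V3:fork[open]; V6:collider[blocks] ⇒ blocked
  4. V2 ← V1 → V7 ← V6 ← V5 — V1:fork[open]; V7:collider[blocks]; V6:chain[open] ⇒ blocked
Since every path is blocked, d-separation holds.

Yes — V2 and V5 are d-separated given {V4}.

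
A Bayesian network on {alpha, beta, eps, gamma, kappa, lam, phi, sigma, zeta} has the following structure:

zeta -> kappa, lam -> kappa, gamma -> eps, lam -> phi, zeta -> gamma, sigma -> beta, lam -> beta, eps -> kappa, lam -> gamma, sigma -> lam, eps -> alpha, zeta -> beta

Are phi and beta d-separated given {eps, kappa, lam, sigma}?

We examine all 6 paths between phi and beta:
  1. phi ← lam → beta — lam:fork[blocks] ⇒ blocked
  2. phi ← lam → kappa ← eps ← gamma ← zeta → beta — lam:fork[blocks]; kappa:collider[open]; eps:chain[blocks]; gamma:chain[open]; zeta:fork[open] ⇒ blocked
  3. phi ← lam → kappa ← zeta → beta — lam:fork[blocks]; kappa:collider[open]; zeta:fork[open] ⇒ blocked
  4. phi ← lam ← sigma → beta — lam:chain[blocks]; sigma:fork[blocks] ⇒ blocked
  5. phi ← lam → gamma → eps → kappa ← zeta → beta — lam:fork[blocks]; gamma:chain[open]; eps:chain[blocks]; kappa:collider[open]; zeta:fork[open] ⇒ blocked
  6. phi ← lam → gamma ← zeta → beta — lam:fork[blocks]; gamma:collider[open]; zeta:fork[open] ⇒ blocked
Every path is blocked, so phi and beta are d-separated given {eps, kappa, lam, sigma}.

Yes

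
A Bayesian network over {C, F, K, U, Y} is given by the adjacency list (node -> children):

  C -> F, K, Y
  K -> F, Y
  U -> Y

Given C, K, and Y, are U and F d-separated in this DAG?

Yes

Enumerating the 4 paths from U to F and testing each for blocking by {C, K, Y}:
Path 1: U → Y ← K → F
  K is a fork here and K is conditioned on, so the path is blocked at K.
Path 2: U → Y ← K ← C → F
  K is a chain here and K is conditioned on, so the path is blocked at K.
Path 3: U → Y ← C → F
  C is a fork here and C is conditioned on, so the path is blocked at C.
Path 4: U → Y ← C → K → F
  C is a fork here and C is conditioned on, so the path is blocked at C.
Every path is blocked, so U and F are d-separated given {C, K, Y}.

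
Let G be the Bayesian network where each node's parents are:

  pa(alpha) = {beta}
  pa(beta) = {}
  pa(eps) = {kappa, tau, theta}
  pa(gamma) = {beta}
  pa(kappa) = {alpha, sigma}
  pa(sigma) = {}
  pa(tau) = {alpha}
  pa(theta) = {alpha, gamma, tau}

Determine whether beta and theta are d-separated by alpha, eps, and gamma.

Yes

We examine all 6 paths between beta and theta:
  1. beta → gamma → theta — gamma:chain[blocks] ⇒ blocked
  2. beta → alpha → kappa → eps ← tau → theta — alpha:chain[blocks]; kappa:chain[open]; eps:collider[open]; tau:fork[open] ⇒ blocked
  3. beta → alpha → kappa → eps ← theta — alpha:chain[blocks]; kappa:chain[open]; eps:collider[open] ⇒ blocked
  4. beta → alpha → tau → theta — alpha:chain[blocks]; tau:chain[open] ⇒ blocked
  5. beta → alpha → tau → eps ← theta — alpha:chain[blocks]; tau:chain[open]; eps:collider[open] ⇒ blocked
  6. beta → alpha → theta — alpha:chain[blocks] ⇒ blocked
Every path is blocked, so beta and theta are d-separated given {alpha, eps, gamma}.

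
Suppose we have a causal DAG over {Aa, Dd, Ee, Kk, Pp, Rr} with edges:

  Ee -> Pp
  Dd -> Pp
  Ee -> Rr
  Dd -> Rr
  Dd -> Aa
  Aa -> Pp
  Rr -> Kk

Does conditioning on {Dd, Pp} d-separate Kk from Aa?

No

We examine all 4 paths between Kk and Aa:
  1. Kk ← Rr ← Dd → Aa — Rr:chain[open]; Dd:fork[blocks] ⇒ blocked
  2. Kk ← Rr ← Dd → Pp ← Aa — Rr:chain[open]; Dd:fork[blocks]; Pp:collider[open] ⇒ blocked
  3. Kk ← Rr ← Ee → Pp ← Aa — Rr:chain[open]; Ee:fork[open]; Pp:collider[open] ⇒ active
  4. Kk ← Rr ← Ee → Pp ← Dd → Aa — Rr:chain[open]; Ee:fork[open]; Pp:collider[open]; Dd:fork[blocks] ⇒ blocked
At least one path is unblocked, so d-separation fails.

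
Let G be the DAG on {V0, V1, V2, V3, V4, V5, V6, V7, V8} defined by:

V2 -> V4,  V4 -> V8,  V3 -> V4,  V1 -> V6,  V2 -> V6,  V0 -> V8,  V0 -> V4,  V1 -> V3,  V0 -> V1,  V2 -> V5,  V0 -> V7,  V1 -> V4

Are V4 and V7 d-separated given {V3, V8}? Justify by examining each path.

No

Enumerating the 5 paths from V4 to V7 and testing each for blocking by {V3, V8}:
Path 1: V4 ← V3 ← V1 ← V0 → V7
  V3 is a chain here and V3 is conditioned on, so the path is blocked at V3.
Path 2: V4 → V8 ← V0 → V7
  V8 is a collider and V8 is conditioned on, which opens it; V0 is a fork and V0 is not conditioned on — no node blocks this path, so it is active.
Path 3: V4 ← V2 → V6 ← V1 ← V0 → V7
  V6 is a collider here and neither V6 nor any of its descendants is conditioned on, so the collider stays closed — the path is blocked at V6.
Path 4: V4 ← V0 → V7
  V0 is a fork and V0 is not conditioned on — no node blocks this path, so it is active.
Path 5: V4 ← V1 ← V0 → V7
  V1 is a chain and V1 is not conditioned on; V0 is a fork and V0 is not conditioned on — no node blocks this path, so it is active.
Because an active path exists, V4 and V7 are not d-separated.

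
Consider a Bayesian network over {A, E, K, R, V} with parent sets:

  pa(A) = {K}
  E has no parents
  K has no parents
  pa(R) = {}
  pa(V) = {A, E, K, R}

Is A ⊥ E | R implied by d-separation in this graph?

2 paths connect A and E; each must be blocked for d-separation to hold:
  1. A ← K → V ← E — K:fork[open]; V:collider[blocks] ⇒ blocked
  2. A → V ← E — V:collider[blocks] ⇒ blocked
Every path is blocked, so A and E are d-separated given {R}.

Yes — A and E are d-separated given {R}.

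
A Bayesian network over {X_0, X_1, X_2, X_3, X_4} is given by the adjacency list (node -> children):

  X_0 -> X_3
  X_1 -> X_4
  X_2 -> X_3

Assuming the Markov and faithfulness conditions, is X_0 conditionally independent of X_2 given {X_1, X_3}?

Only one path connects X_0 and X_2:
  1. X_0 → X_3 ← X_2 — X_3:collider[open] ⇒ active
At least one path is unblocked, so d-separation fails.

No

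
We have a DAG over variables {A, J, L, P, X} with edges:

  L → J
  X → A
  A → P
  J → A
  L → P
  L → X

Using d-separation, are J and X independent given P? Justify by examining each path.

We examine all 4 paths between J and X:
Path 1: J ← L → X
  L is a fork and L is not conditioned on — no node blocks this path, so it is active.
Path 2: J ← L → P ← A ← X
  L is a fork and L is not conditioned on; P is a collider and P is conditioned on, which opens it; A is a chain and A is not conditioned on — no node blocks this path, so it is active.
Path 3: J → A ← X
  A is a collider and its descendant P is conditioned on, which opens it — no node blocks this path, so it is active.
Path 4: J → A → P ← L → X
  A is a chain and A is not conditioned on; P is a collider and P is conditioned on, which opens it; L is a fork and L is not conditioned on — no node blocks this path, so it is active.
At least one path is unblocked, so d-separation fails.

No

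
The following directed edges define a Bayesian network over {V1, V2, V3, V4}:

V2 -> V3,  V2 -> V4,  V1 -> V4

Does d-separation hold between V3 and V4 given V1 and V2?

Only one path connects V3 and V4:
  1. V3 ← V2 → V4 — V2:fork[blocks] ⇒ blocked
All paths are blocked; V3 ⊥ V4 | {V1, V2} holds.

Yes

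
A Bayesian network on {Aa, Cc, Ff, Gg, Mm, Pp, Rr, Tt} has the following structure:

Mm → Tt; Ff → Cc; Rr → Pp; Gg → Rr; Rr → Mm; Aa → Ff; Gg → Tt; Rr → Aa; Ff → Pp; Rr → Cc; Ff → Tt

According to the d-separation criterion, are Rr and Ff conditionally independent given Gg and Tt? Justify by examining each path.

No

We examine all 5 paths between Rr and Ff:
Path 1: Rr → Aa → Ff
  Aa is a chain and Aa is not conditioned on — no node blocks this path, so it is active.
Path 2: Rr ← Gg → Tt ← Ff
  Gg is a fork here and Gg is conditioned on, so the path is blocked at Gg.
Path 3: Rr → Mm → Tt ← Ff
  Mm is a chain and Mm is not conditioned on; Tt is a collider and Tt is conditioned on, which opens it — no node blocks this path, so it is active.
Path 4: Rr → Pp ← Ff
  Pp is a collider here and neither Pp nor any of its descendants is conditioned on, so the collider stays closed — the path is blocked at Pp.
Path 5: Rr → Cc ← Ff
  Cc is a collider here and neither Cc nor any of its descendants is conditioned on, so the collider stays closed — the path is blocked at Cc.
Because an active path exists, Rr and Ff are not d-separated.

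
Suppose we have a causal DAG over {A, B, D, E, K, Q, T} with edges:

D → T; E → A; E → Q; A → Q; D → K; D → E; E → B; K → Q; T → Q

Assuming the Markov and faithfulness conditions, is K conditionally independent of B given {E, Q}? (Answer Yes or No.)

Yes

There are 6 undirected paths between K and B; checking each against the conditioning set {E, Q}:
Path 1: K ← D → E → B
  E is a chain here and E is conditioned on, so the path is blocked at E.
Path 2: K ← D → T → Q ← E → B
  E is a fork here and E is conditioned on, so the path is blocked at E.
Path 3: K ← D → T → Q ← A ← E → B
  E is a fork here and E is conditioned on, so the path is blocked at E.
Path 4: K → Q ← E → B
  E is a fork here and E is conditioned on, so the path is blocked at E.
Path 5: K → Q ← T ← D → E → B
  E is a chain here and E is conditioned on, so the path is blocked at E.
Path 6: K → Q ← A ← E → B
  E is a fork here and E is conditioned on, so the path is blocked at E.
Every path is blocked, so K and B are d-separated given {E, Q}.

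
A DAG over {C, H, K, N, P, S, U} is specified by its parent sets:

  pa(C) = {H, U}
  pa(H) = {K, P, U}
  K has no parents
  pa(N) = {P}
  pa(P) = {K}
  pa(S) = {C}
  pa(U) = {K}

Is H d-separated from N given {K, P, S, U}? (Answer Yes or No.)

Yes

We examine all 4 paths between H and N:
  1. H ← K → P → N — K:fork[blocks]; P:chain[blocks] ⇒ blocked
  2. H → C ← U ← K → P → N — C:collider[open]; U:chain[blocks]; K:fork[blocks]; P:chain[blocks] ⇒ blocked
  3. H ← P → N — P:fork[blocks] ⇒ blocked
  4. H ← U ← K → P → N — U:chain[blocks]; K:fork[blocks]; P:chain[blocks] ⇒ blocked
Every path is blocked, so H and N are d-separated given {K, P, S, U}.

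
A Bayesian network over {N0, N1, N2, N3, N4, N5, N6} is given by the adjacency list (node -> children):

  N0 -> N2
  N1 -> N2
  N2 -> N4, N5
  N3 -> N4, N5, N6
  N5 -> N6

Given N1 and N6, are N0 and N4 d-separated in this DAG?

Enumerating the 3 paths from N0 to N4 and testing each for blocking by {N1, N6}:
Path 1: N0 → N2 → N4
  N2 is a chain and N2 is not conditioned on — no node blocks this path, so it is active.
Path 2: N0 → N2 → N5 ← N3 → N4
  N2 is a chain and N2 is not conditioned on; N5 is a collider and its descendant N6 is conditioned on, which opens it; N3 is a fork and N3 is not conditioned on — no node blocks this path, so it is active.
Path 3: N0 → N2 → N5 → N6 ← N3 → N4
  N2 is a chain and N2 is not conditioned on; N5 is a chain and N5 is not conditioned on; N6 is a collider and N6 is conditioned on, which opens it; N3 is a fork and N3 is not conditioned on — no node blocks this path, so it is active.
At least one path is unblocked, so d-separation fails.

No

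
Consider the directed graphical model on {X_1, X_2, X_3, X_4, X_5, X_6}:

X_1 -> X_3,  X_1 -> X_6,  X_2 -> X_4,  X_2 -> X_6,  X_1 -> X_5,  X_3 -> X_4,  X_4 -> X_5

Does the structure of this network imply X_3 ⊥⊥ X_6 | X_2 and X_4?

Enumerating the 4 paths from X_3 to X_6 and testing each for blocking by {X_2, X_4}:
  1. X_3 → X_4 → X_5 ← X_1 → X_6 — X_4:chain[blocks]; X_5:collider[blocks]; X_1:fork[open] ⇒ blocked
  2. X_3 → X_4 ← X_2 → X_6 — X_4:collider[open]; X_2:fork[blocks] ⇒ blocked
  3. X_3 ← X_1 → X_5 ← X_4 ← X_2 → X_6 — X_1:fork[open]; X_5:collider[blocks]; X_4:chain[blocks]; X_2:fork[blocks] ⇒ blocked
  4. X_3 ← X_1 → X_6 — X_1:fork[open] ⇒ active
At least one path is unblocked, so d-separation fails.

No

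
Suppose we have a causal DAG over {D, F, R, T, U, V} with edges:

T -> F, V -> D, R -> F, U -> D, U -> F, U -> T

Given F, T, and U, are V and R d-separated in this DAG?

Yes — V and R are d-separated given {F, T, U}.

We examine all 2 paths between V and R:
Path 1: V → D ← U → F ← R
  D is a collider here and neither D nor any of its descendants is conditioned on, so the collider stays closed — the path is blocked at D.
Path 2: V → D ← U → T → F ← R
  D is a collider here and neither D nor any of its descendants is conditioned on, so the collider stays closed — the path is blocked at D.
All paths are blocked; V ⊥ R | {F, T, U} holds.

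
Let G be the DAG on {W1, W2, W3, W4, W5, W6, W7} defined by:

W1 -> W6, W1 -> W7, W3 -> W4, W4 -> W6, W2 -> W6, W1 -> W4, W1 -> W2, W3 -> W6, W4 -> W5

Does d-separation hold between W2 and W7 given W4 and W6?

We examine all 4 paths between W2 and W7:
Path 1: W2 ← W1 → W7
  W1 is a fork and W1 is not conditioned on — no node blocks this path, so it is active.
Path 2: W2 → W6 ← W4 ← W1 → W7
  W4 is a chain here and W4 is conditioned on, so the path is blocked at W4.
Path 3: W2 → W6 ← W1 → W7
  W6 is a collider and W6 is conditioned on, which opens it; W1 is a fork and W1 is not conditioned on — no node blocks this path, so it is active.
Path 4: W2 → W6 ← W3 → W4 ← W1 → W7
  W6 is a collider and W6 is conditioned on, which opens it; W3 is a fork and W3 is not conditioned on; W4 is a collider and W4 is conditioned on, which opens it; W1 is a fork and W1 is not conditioned on — no node blocks this path, so it is active.
Since the path W2 ← W1 → W7 is active, W2 and W7 are not d-separated given {W4, W6}.

No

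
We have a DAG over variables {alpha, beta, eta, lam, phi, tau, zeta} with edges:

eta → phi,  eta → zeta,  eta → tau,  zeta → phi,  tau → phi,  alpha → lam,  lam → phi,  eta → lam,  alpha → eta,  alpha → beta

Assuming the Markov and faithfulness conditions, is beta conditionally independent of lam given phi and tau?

No — beta and lam are not d-separated given {phi, tau}.

5 paths connect beta and lam; each must be blocked for d-separation to hold:
  1. beta ← alpha → lam — alpha:fork[open] ⇒ active
  2. beta ← alpha → eta → zeta → phi ← lam — alpha:fork[open]; eta:chain[open]; zeta:chain[open]; phi:collider[open] ⇒ active
  3. beta ← alpha → eta → lam — alpha:fork[open]; eta:chain[open] ⇒ active
  4. beta ← alpha → eta → tau → phi ← lam — alpha:fork[open]; eta:chain[open]; tau:chain[blocks]; phi:collider[open] ⇒ blocked
  5. beta ← alpha → eta → phi ← lam — alpha:fork[open]; eta:chain[open]; phi:collider[open] ⇒ active
Since the path beta ← alpha → lam is active, beta and lam are not d-separated given {phi, tau}.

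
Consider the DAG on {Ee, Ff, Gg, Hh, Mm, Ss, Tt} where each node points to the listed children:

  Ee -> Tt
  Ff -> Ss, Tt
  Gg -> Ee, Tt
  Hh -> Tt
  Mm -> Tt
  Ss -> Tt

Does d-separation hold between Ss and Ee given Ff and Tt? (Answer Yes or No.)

4 paths connect Ss and Ee; each must be blocked for d-separation to hold:
  1. Ss ← Ff → Tt ← Ee — Ff:fork[blocks]; Tt:collider[open] ⇒ blocked
  2. Ss ← Ff → Tt ← Gg → Ee — Ff:fork[blocks]; Tt:collider[open]; Gg:fork[open] ⇒ blocked
  3. Ss → Tt ← Ee — Tt:collider[open] ⇒ active
  4. Ss → Tt ← Gg → Ee — Tt:collider[open]; Gg:fork[open] ⇒ active
Because an active path exists, Ss and Ee are not d-separated.

No — Ss and Ee are not d-separated given {Ff, Tt}.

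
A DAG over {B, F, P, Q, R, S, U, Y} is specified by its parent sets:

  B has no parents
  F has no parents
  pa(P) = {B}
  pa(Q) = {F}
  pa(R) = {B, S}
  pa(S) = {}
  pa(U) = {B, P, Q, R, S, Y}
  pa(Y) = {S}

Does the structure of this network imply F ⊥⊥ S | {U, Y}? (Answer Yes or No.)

No

There are 5 undirected paths between F and S; checking each against the conditioning set {U, Y}:
Path 1: F → Q → U ← Y ← S
  Y is a chain here and Y is conditioned on, so the path is blocked at Y.
Path 2: F → Q → U ← R ← S
  Q is a chain and Q is not conditioned on; U is a collider and U is conditioned on, which opens it; R is a chain and R is not conditioned on — no node blocks this path, so it is active.
Path 3: F → Q → U ← P ← B → R ← S
  Q is a chain and Q is not conditioned on; U is a collider and U is conditioned on, which opens it; P is a chain and P is not conditioned on; B is a fork and B is not conditioned on; R is a collider and its descendant U is conditioned on, which opens it — no node blocks this path, so it is active.
Path 4: F → Q → U ← B → R ← S
  Q is a chain and Q is not conditioned on; U is a collider and U is conditioned on, which opens it; B is a fork and B is not conditioned on; R is a collider and its descendant U is conditioned on, which opens it — no node blocks this path, so it is active.
Path 5: F → Q → U ← S
  Q is a chain and Q is not conditioned on; U is a collider and U is conditioned on, which opens it — no node blocks this path, so it is active.
At least one path is unblocked, so d-separation fails.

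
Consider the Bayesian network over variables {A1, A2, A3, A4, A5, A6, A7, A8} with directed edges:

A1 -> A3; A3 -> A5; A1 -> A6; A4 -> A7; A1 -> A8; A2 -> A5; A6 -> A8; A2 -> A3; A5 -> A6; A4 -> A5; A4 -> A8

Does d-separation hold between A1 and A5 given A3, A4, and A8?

Enumerating the 6 paths from A1 to A5 and testing each for blocking by {A3, A4, A8}:
Path 1: A1 → A8 ← A4 → A5
  A4 is a fork here and A4 is conditioned on, so the path is blocked at A4.
Path 2: A1 → A8 ← A6 ← A5
  A8 is a collider and A8 is conditioned on, which opens it; A6 is a chain and A6 is not conditioned on — no node blocks this path, so it is active.
Path 3: A1 → A3 ← A2 → A5
  A3 is a collider and A3 is conditioned on, which opens it; A2 is a fork and A2 is not conditioned on — no node blocks this path, so it is active.
Path 4: A1 → A3 → A5
  A3 is a chain here and A3 is conditioned on, so the path is blocked at A3.
Path 5: A1 → A6 → A8 ← A4 → A5
  A4 is a fork here and A4 is conditioned on, so the path is blocked at A4.
Path 6: A1 → A6 ← A5
  A6 is a collider and its descendant A8 is conditioned on, which opens it — no node blocks this path, so it is active.
At least one path is unblocked, so d-separation fails.

No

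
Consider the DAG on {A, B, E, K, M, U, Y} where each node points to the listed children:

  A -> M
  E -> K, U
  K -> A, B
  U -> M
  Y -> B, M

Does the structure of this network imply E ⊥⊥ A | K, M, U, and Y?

Yes

There are 4 undirected paths between E and A; checking each against the conditioning set {K, M, U, Y}:
Path 1: E → U → M ← A
  U is a chain here and U is conditioned on, so the path is blocked at U.
Path 2: E → U → M ← Y → B ← K → A
  U is a chain here and U is conditioned on, so the path is blocked at U.
Path 3: E → K → A
  K is a chain here and K is conditioned on, so the path is blocked at K.
Path 4: E → K → B ← Y → M ← A
  K is a chain here and K is conditioned on, so the path is blocked at K.
Since every path is blocked, d-separation holds.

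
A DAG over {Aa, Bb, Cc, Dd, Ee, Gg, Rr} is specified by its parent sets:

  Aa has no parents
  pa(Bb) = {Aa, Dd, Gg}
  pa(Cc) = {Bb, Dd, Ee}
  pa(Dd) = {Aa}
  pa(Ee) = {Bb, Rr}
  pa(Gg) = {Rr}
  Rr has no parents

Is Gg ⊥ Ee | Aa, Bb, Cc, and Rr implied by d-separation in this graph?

We examine all 5 paths between Gg and Ee:
Path 1: Gg → Bb ← Dd → Cc ← Ee
  Bb is a collider and Bb is conditioned on, which opens it; Dd is a fork and Dd is not conditioned on; Cc is a collider and Cc is conditioned on, which opens it — no node blocks this path, so it is active.
Path 2: Gg → Bb → Cc ← Ee
  Bb is a chain here and Bb is conditioned on, so the path is blocked at Bb.
Path 3: Gg → Bb ← Aa → Dd → Cc ← Ee
  Aa is a fork here and Aa is conditioned on, so the path is blocked at Aa.
Path 4: Gg → Bb → Ee
  Bb is a chain here and Bb is conditioned on, so the path is blocked at Bb.
Path 5: Gg ← Rr → Ee
  Rr is a fork here and Rr is conditioned on, so the path is blocked at Rr.
Because an active path exists, Gg and Ee are not d-separated.

No — Gg and Ee are not d-separated given {Aa, Bb, Cc, Rr}.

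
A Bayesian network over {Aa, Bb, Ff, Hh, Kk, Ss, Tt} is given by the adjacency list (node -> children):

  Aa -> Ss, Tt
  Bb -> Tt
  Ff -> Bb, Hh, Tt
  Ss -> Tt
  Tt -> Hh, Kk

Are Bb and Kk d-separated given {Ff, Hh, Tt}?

Enumerating the 3 paths from Bb to Kk and testing each for blocking by {Ff, Hh, Tt}:
  1. Bb → Tt → Kk — Tt:chain[blocks] ⇒ blocked
  2. Bb ← Ff → Tt → Kk — Ff:fork[blocks]; Tt:chain[blocks] ⇒ blocked
  3. Bb ← Ff → Hh ← Tt → Kk — Ff:fork[blocks]; Hh:collider[open]; Tt:fork[blocks] ⇒ blocked
Since every path is blocked, d-separation holds.

Yes — Bb and Kk are d-separated given {Ff, Hh, Tt}.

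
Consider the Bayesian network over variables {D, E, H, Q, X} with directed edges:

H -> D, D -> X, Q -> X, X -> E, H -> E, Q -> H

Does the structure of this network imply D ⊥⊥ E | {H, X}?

Yes — D and E are d-separated given {H, X}.

There are 4 undirected paths between D and E; checking each against the conditioning set {H, X}:
Path 1: D ← H → E
  H is a fork here and H is conditioned on, so the path is blocked at H.
Path 2: D ← H ← Q → X → E
  H is a chain here and H is conditioned on, so the path is blocked at H.
Path 3: D → X → E
  X is a chain here and X is conditioned on, so the path is blocked at X.
Path 4: D → X ← Q → H → E
  H is a chain here and H is conditioned on, so the path is blocked at H.
Since every path is blocked, d-separation holds.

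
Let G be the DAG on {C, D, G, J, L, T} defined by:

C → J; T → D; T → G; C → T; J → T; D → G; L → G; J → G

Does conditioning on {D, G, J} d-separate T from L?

No

Enumerating the 4 paths from T to L and testing each for blocking by {D, G, J}:
Path 1: T ← J → G ← L
  J is a fork here and J is conditioned on, so the path is blocked at J.
Path 2: T → D → G ← L
  D is a chain here and D is conditioned on, so the path is blocked at D.
Path 3: T → G ← L
  G is a collider and G is conditioned on, which opens it — no node blocks this path, so it is active.
Path 4: T ← C → J → G ← L
  J is a chain here and J is conditioned on, so the path is blocked at J.
Because an active path exists, T and L are not d-separated.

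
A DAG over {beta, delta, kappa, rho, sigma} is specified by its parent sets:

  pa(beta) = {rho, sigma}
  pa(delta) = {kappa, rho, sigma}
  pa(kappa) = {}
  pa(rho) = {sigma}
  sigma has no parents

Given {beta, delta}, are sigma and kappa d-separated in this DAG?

No

We examine all 3 paths between sigma and kappa:
Path 1: sigma → rho → delta ← kappa
  rho is a chain and rho is not conditioned on; delta is a collider and delta is conditioned on, which opens it — no node blocks this path, so it is active.
Path 2: sigma → delta ← kappa
  delta is a collider and delta is conditioned on, which opens it — no node blocks this path, so it is active.
Path 3: sigma → beta ← rho → delta ← kappa
  beta is a collider and beta is conditioned on, which opens it; rho is a fork and rho is not conditioned on; delta is a collider and delta is conditioned on, which opens it — no node blocks this path, so it is active.
Since the path sigma → rho → delta ← kappa is active, sigma and kappa are not d-separated given {beta, delta}.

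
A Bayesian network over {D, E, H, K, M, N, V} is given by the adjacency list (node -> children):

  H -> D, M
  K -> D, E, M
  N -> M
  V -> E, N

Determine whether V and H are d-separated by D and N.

Enumerating the 4 paths from V to H and testing each for blocking by {D, N}:
Path 1: V → N → M ← K → D ← H
  N is a chain here and N is conditioned on, so the path is blocked at N.
Path 2: V → N → M ← H
  N is a chain here and N is conditioned on, so the path is blocked at N.
Path 3: V → E ← K → M ← H
  E is a collider here and neither E nor any of its descendants is conditioned on, so the collider stays closed — the path is blocked at E.
Path 4: V → E ← K → D ← H
  E is a collider here and neither E nor any of its descendants is conditioned on, so the collider stays closed — the path is blocked at E.
Every path is blocked, so V and H are d-separated given {D, N}.

Yes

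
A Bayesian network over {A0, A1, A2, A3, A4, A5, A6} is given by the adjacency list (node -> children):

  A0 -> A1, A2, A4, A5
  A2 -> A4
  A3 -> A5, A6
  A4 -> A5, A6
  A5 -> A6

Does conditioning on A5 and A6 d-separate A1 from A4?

There are 5 undirected paths between A1 and A4; checking each against the conditioning set {A5, A6}:
Path 1: A1 ← A0 → A2 → A4
  A0 is a fork and A0 is not conditioned on; A2 is a chain and A2 is not conditioned on — no node blocks this path, so it is active.
Path 2: A1 ← A0 → A5 → A6 ← A4
  A5 is a chain here and A5 is conditioned on, so the path is blocked at A5.
Path 3: A1 ← A0 → A5 ← A3 → A6 ← A4
  A0 is a fork and A0 is not conditioned on; A5 is a collider and A5 is conditioned on, which opens it; A3 is a fork and A3 is not conditioned on; A6 is a collider and A6 is conditioned on, which opens it — no node blocks this path, so it is active.
Path 4: A1 ← A0 → A5 ← A4
  A0 is a fork and A0 is not conditioned on; A5 is a collider and A5 is conditioned on, which opens it — no node blocks this path, so it is active.
Path 5: A1 ← A0 → A4
  A0 is a fork and A0 is not conditioned on — no node blocks this path, so it is active.
Since the path A1 ← A0 → A2 → A4 is active, A1 and A4 are not d-separated given {A5, A6}.

No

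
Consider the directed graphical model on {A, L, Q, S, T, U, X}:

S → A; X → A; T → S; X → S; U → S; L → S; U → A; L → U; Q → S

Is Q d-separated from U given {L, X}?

There are 4 undirected paths between Q and U; checking each against the conditioning set {L, X}:
Path 1: Q → S ← X → A ← U
  S is a collider here and neither S nor any of its descendants is conditioned on, so the collider stays closed — the path is blocked at S.
Path 2: Q → S → A ← U
  A is a collider here and neither A nor any of its descendants is conditioned on, so the collider stays closed — the path is blocked at A.
Path 3: Q → S ← U
  S is a collider here and neither S nor any of its descendants is conditioned on, so the collider stays closed — the path is blocked at S.
Path 4: Q → S ← L → U
  S is a collider here and neither S nor any of its descendants is conditioned on, so the collider stays closed — the path is blocked at S.
Since every path is blocked, d-separation holds.

Yes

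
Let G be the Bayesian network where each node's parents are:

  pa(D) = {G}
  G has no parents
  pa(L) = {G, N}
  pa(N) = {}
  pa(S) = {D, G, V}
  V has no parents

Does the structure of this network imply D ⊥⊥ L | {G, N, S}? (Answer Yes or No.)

Yes

There are 2 undirected paths between D and L; checking each against the conditioning set {G, N, S}:
Path 1: D ← G → L
  G is a fork here and G is conditioned on, so the path is blocked at G.
Path 2: D → S ← G → L
  G is a fork here and G is conditioned on, so the path is blocked at G.
Every path is blocked, so D and L are d-separated given {G, N, S}.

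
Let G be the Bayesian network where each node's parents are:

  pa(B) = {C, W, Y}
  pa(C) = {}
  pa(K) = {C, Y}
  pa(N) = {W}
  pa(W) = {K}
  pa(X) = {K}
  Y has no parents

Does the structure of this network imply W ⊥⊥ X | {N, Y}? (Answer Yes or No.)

No

There are 3 undirected paths between W and X; checking each against the conditioning set {N, Y}:
Path 1: W → B ← C → K → X
  B is a collider here and neither B nor any of its descendants is conditioned on, so the collider stays closed — the path is blocked at B.
Path 2: W → B ← Y → K → X
  B is a collider here and neither B nor any of its descendants is conditioned on, so the collider stays closed — the path is blocked at B.
Path 3: W ← K → X
  K is a fork and K is not conditioned on — no node blocks this path, so it is active.
At least one path is unblocked, so d-separation fails.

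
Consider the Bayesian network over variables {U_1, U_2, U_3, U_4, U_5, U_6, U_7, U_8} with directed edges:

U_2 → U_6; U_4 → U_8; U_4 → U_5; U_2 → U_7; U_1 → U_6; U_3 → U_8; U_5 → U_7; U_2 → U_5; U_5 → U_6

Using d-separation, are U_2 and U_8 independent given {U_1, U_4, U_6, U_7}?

Enumerating the 3 paths from U_2 to U_8 and testing each for blocking by {U_1, U_4, U_6, U_7}:
Path 1: U_2 → U_7 ← U_5 ← U_4 → U_8
  U_4 is a fork here and U_4 is conditioned on, so the path is blocked at U_4.
Path 2: U_2 → U_6 ← U_5 ← U_4 → U_8
  U_4 is a fork here and U_4 is conditioned on, so the path is blocked at U_4.
Path 3: U_2 → U_5 ← U_4 → U_8
  U_4 is a fork here and U_4 is conditioned on, so the path is blocked at U_4.
Since every path is blocked, d-separation holds.

Yes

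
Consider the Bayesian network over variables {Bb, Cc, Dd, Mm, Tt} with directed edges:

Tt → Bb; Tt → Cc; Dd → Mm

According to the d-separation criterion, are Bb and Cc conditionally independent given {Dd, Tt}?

Yes — Bb and Cc are d-separated given {Dd, Tt}.

The only undirected path from Bb to Cc is:
Path 1: Bb ← Tt → Cc
  Tt is a fork here and Tt is conditioned on, so the path is blocked at Tt.
Every path is blocked, so Bb and Cc are d-separated given {Dd, Tt}.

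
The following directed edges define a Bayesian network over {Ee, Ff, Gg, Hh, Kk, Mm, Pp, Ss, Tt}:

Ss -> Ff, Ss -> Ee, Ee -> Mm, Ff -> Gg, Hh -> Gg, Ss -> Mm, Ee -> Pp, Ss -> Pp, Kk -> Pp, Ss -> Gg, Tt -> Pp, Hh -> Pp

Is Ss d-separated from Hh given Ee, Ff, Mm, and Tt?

5 paths connect Ss and Hh; each must be blocked for d-separation to hold:
Path 1: Ss → Gg ← Hh
  Gg is a collider here and neither Gg nor any of its descendants is conditioned on, so the collider stays closed — the path is blocked at Gg.
Path 2: Ss → Mm ← Ee → Pp ← Hh
  Ee is a fork here and Ee is conditioned on, so the path is blocked at Ee.
Path 3: Ss → Ff → Gg ← Hh
  Ff is a chain here and Ff is conditioned on, so the path is blocked at Ff.
Path 4: Ss → Ee → Pp ← Hh
  Ee is a chain here and Ee is conditioned on, so the path is blocked at Ee.
Path 5: Ss → Pp ← Hh
  Pp is a collider here and neither Pp nor any of its descendants is conditioned on, so the collider stays closed — the path is blocked at Pp.
All paths are blocked; Ss ⊥ Hh | {Ee, Ff, Mm, Tt} holds.

Yes — Ss and Hh are d-separated given {Ee, Ff, Mm, Tt}.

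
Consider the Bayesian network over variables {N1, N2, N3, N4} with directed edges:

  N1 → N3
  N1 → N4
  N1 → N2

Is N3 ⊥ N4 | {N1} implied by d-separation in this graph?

There is one path between N3 and N4:
Path 1: N3 ← N1 → N4
  N1 is a fork here and N1 is conditioned on, so the path is blocked at N1.
All paths are blocked; N3 ⊥ N4 | {N1} holds.

Yes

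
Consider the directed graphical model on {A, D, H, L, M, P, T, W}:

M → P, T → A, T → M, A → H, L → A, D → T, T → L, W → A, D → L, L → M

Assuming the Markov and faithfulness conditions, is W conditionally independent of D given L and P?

Yes

6 paths connect W and D; each must be blocked for d-separation to hold:
  1. W → A ← L ← D — A:collider[blocks]; L:chain[blocks] ⇒ blocked
  2. W → A ← L → M ← T ← D — A:collider[blocks]; L:fork[blocks]; M:collider[open]; T:chain[open] ⇒ blocked
  3. W → A ← L ← T ← D — A:collider[blocks]; L:chain[blocks]; T:chain[open] ⇒ blocked
  4. W → A ← T ← D — A:collider[blocks]; T:chain[open] ⇒ blocked
  5. W → A ← T → L ← D — A:collider[blocks]; T:fork[open]; L:collider[open] ⇒ blocked
  6. W → A ← T → M ← L ← D — A:collider[blocks]; T:fork[open]; M:collider[open]; L:chain[blocks] ⇒ blocked
Every path is blocked, so W and D are d-separated given {L, P}.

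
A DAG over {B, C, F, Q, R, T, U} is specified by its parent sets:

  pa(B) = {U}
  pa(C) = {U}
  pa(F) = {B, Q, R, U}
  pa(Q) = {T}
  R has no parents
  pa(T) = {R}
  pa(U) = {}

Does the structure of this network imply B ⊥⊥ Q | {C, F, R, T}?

No — B and Q are not d-separated given {C, F, R, T}.

We examine all 4 paths between B and Q:
Path 1: B → F ← R → T → Q
  R is a fork here and R is conditioned on, so the path is blocked at R.
Path 2: B → F ← Q
  F is a collider and F is conditioned on, which opens it — no node blocks this path, so it is active.
Path 3: B ← U → F ← R → T → Q
  R is a fork here and R is conditioned on, so the path is blocked at R.
Path 4: B ← U → F ← Q
  U is a fork and U is not conditioned on; F is a collider and F is conditioned on, which opens it — no node blocks this path, so it is active.
Since the path B → F ← Q is active, B and Q are not d-separated given {C, F, R, T}.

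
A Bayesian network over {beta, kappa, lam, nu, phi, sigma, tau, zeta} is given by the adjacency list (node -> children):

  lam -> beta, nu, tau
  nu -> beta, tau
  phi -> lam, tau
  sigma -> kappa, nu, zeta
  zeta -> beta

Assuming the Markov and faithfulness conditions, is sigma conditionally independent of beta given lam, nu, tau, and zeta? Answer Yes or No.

There are 5 undirected paths between sigma and beta; checking each against the conditioning set {lam, nu, tau, zeta}:
Path 1: sigma → zeta → beta
  zeta is a chain here and zeta is conditioned on, so the path is blocked at zeta.
Path 2: sigma → nu → beta
  nu is a chain here and nu is conditioned on, so the path is blocked at nu.
Path 3: sigma → nu → tau ← phi → lam → beta
  nu is a chain here and nu is conditioned on, so the path is blocked at nu.
Path 4: sigma → nu → tau ← lam → beta
  nu is a chain here and nu is conditioned on, so the path is blocked at nu.
Path 5: sigma → nu ← lam → beta
  lam is a fork here and lam is conditioned on, so the path is blocked at lam.
All paths are blocked; sigma ⊥ beta | {lam, nu, tau, zeta} holds.

Yes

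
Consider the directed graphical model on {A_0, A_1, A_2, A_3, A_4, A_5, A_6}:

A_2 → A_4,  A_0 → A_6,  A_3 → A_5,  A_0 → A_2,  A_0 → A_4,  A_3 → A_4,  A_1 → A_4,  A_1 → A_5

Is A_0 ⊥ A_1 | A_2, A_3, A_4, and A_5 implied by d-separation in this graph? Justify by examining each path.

No — A_0 and A_1 are not d-separated given {A_2, A_3, A_4, A_5}.

We examine all 4 paths between A_0 and A_1:
  1. A_0 → A_4 ← A_1 — A_4:collider[open] ⇒ active
  2. A_0 → A_4 ← A_3 → A_5 ← A_1 — A_4:collider[open]; A_3:fork[blocks]; A_5:collider[open] ⇒ blocked
  3. A_0 → A_2 → A_4 ← A_1 — A_2:chain[blocks]; A_4:collider[open] ⇒ blocked
  4. A_0 → A_2 → A_4 ← A_3 → A_5 ← A_1 — A_2:chain[blocks]; A_4:collider[open]; A_3:fork[blocks]; A_5:collider[open] ⇒ blocked
At least one path is unblocked, so d-separation fails.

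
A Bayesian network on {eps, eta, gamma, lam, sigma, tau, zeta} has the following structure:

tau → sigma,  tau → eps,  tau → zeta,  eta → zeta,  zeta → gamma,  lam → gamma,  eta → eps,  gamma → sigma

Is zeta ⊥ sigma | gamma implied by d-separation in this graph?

No — zeta and sigma are not d-separated given {gamma}.

There are 3 undirected paths between zeta and sigma; checking each against the conditioning set {gamma}:
Path 1: zeta ← eta → eps ← tau → sigma
  eps is a collider here and neither eps nor any of its descendants is conditioned on, so the collider stays closed — the path is blocked at eps.
Path 2: zeta ← tau → sigma
  tau is a fork and tau is not conditioned on — no node blocks this path, so it is active.
Path 3: zeta → gamma → sigma
  gamma is a chain here and gamma is conditioned on, so the path is blocked at gamma.
At least one path is unblocked, so d-separation fails.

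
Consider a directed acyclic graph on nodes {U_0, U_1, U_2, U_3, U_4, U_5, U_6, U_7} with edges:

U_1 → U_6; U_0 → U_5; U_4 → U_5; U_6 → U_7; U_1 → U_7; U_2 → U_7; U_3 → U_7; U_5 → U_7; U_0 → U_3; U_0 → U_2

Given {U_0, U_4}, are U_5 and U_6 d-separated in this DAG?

We examine all 6 paths between U_5 and U_6:
  1. U_5 → U_7 ← U_1 → U_6 — U_7:collider[blocks]; U_1:fork[open] ⇒ blocked
  2. U_5 → U_7 ← U_6 — U_7:collider[blocks] ⇒ blocked
  3. U_5 ← U_0 → U_2 → U_7 ← U_1 → U_6 — U_0:fork[blocks]; U_2:chain[open]; U_7:collider[blocks]; U_1:fork[open] ⇒ blocked
  4. U_5 ← U_0 → U_2 → U_7 ← U_6 — U_0:fork[blocks]; U_2:chain[open]; U_7:collider[blocks] ⇒ blocked
  5. U_5 ← U_0 → U_3 → U_7 ← U_1 → U_6 — U_0:fork[blocks]; U_3:chain[open]; U_7:collider[blocks]; U_1:fork[open] ⇒ blocked
  6. U_5 ← U_0 → U_3 → U_7 ← U_6 — U_0:fork[blocks]; U_3:chain[open]; U_7:collider[blocks] ⇒ blocked
Since every path is blocked, d-separation holds.

Yes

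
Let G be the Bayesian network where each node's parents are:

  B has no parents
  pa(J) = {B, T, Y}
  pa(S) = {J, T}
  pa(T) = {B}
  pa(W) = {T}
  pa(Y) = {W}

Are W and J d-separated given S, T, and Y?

Enumerating the 4 paths from W to J and testing each for blocking by {S, T, Y}:
  1. W ← T → J — T:fork[blocks] ⇒ blocked
  2. W ← T → S ← J — T:fork[blocks]; S:collider[open] ⇒ blocked
  3. W ← T ← B → J — T:chain[blocks]; B:fork[open] ⇒ blocked
  4. W → Y → J — Y:chain[blocks] ⇒ blocked
All paths are blocked; W ⊥ J | {S, T, Y} holds.

Yes — W and J are d-separated given {S, T, Y}.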